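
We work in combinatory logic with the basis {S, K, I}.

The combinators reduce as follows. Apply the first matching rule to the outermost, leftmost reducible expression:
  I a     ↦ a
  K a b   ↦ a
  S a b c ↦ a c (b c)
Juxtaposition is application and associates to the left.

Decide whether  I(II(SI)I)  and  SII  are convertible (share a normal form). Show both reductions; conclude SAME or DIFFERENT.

Term A:
  start: I(II(SI)I)
  →1  II(SI)I
  →2  I(SI)I
  →3  SII

Term B:
  start: SII

Answer: SAME — A ⇓ SII, B ⇓ SII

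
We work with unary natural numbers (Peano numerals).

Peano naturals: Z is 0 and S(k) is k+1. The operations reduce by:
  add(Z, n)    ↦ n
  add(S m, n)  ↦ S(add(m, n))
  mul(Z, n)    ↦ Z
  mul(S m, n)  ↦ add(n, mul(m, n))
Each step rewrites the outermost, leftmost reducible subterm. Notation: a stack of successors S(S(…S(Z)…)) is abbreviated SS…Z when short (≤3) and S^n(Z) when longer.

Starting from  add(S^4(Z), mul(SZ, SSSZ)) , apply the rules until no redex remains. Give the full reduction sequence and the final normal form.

  start: add(S^4(Z), mul(SZ, SSSZ))
  →1  S(add(SSSZ, mul(SZ, SSSZ)))
  →2  S(S(add(SSZ, mul(SZ, SSSZ))))
  →3  S(S(S(add(SZ, mul(SZ, SSSZ)))))
  →4  S(S(S(S(add(Z, mul(SZ, SSSZ))))))
  →5  S(S(S(S(mul(SZ, SSSZ)))))
  →6  S(S(S(S(add(SSSZ, mul(Z, SSSZ))))))
  →7  S(S(S(S(S(add(SSZ, mul(Z, SSSZ)))))))
  →8  S(S(S(S(S(S(add(SZ, mul(Z, SSSZ))))))))
  →9  S(S(S(S(S(S(S(add(Z, mul(Z, SSSZ)))))))))
  →10  S(S(S(S(S(S(S(mul(Z, SSSZ))))))))
  →11  S^7(Z)

Answer: normal form = S^7(Z)  (in 11 steps)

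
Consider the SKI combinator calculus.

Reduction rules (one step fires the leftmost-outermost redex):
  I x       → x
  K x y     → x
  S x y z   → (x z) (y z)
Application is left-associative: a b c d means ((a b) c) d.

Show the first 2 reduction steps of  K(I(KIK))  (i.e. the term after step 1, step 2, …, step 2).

Answer: after 2 steps: KI

Working:
  start: K(I(KIK))
  →1  K(KIK)
  →2  KI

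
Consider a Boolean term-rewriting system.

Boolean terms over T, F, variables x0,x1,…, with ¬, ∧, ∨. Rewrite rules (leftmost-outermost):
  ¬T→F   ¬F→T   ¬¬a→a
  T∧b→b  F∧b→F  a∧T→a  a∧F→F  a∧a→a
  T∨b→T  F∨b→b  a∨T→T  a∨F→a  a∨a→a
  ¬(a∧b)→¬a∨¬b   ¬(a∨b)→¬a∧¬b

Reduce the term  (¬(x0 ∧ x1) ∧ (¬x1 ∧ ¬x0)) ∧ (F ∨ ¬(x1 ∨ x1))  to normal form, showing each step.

  start: (¬(x0 ∧ x1) ∧ (¬x1 ∧ ¬x0)) ∧ (F ∨ ¬(x1 ∨ x1))
  [1] ((¬x0 ∨ ¬x1) ∧ (¬x1 ∧ ¬x0)) ∧ (F ∨ ¬(x1 ∨ x1))
  [2] ((¬x0 ∨ ¬x1) ∧ (¬x1 ∧ ¬x0)) ∧ ¬(x1 ∨ x1)
  [3] ((¬x0 ∨ ¬x1) ∧ (¬x1 ∧ ¬x0)) ∧ (¬x1 ∧ ¬x1)
  [4] ((¬x0 ∨ ¬x1) ∧ (¬x1 ∧ ¬x0)) ∧ ¬x1

Answer: normal form = ((¬x0 ∨ ¬x1) ∧ (¬x1 ∧ ¬x0)) ∧ ¬x1  (in 4 steps)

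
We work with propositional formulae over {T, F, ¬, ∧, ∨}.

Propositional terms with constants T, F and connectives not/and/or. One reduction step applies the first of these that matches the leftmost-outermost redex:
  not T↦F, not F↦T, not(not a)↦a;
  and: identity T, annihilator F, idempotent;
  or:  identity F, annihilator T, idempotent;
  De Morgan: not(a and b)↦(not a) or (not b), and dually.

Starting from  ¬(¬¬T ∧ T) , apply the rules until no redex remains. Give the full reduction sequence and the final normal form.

Answer: normal form = F  (in 4 steps)

Derivation:
  start: ¬(¬¬T ∧ T)
  [1] ¬¬¬T ∨ ¬T
  [2] ¬T ∨ ¬T
  [3] ¬T
  [4] F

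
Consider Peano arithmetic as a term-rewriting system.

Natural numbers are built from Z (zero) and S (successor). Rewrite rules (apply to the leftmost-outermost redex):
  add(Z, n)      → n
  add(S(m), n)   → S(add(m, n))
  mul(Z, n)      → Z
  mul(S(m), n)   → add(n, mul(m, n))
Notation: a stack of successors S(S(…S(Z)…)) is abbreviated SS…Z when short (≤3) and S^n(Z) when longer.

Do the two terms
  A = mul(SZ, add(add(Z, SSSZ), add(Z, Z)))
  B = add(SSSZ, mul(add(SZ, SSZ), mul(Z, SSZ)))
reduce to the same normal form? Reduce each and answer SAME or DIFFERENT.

Answer: SAME — A ⇓ SSSZ, B ⇓ SSSZ

Working:
Term A:
  start: mul(SZ, add(add(Z, SSSZ), add(Z, Z)))
  [1] add(add(add(Z, SSSZ), add(Z, Z)), mul(Z, add(add(Z, SSSZ), add(Z, Z))))
  [2] add(add(SSSZ, add(Z, Z)), mul(Z, add(add(Z, SSSZ), add(Z, Z))))
  [3] add(S(add(SSZ, add(Z, Z))), mul(Z, add(add(Z, SSSZ), add(Z, Z))))
  [4] S(add(add(SSZ, add(Z, Z)), mul(Z, add(add(Z, SSSZ), add(Z, Z)))))
  [5] S(add(S(add(SZ, add(Z, Z))), mul(Z, add(add(Z, SSSZ), add(Z, Z)))))
  [6] S(S(add(add(SZ, add(Z, Z)), mul(Z, add(add(Z, SSSZ), add(Z, Z))))))
  [7] S(S(add(S(add(Z, add(Z, Z))), mul(Z, add(add(Z, SSSZ), add(Z, Z))))))
  [8] S(S(S(add(add(Z, add(Z, Z)), mul(Z, add(add(Z, SSSZ), add(Z, Z)))))))
  [9] S(S(S(add(add(Z, Z), mul(Z, add(add(Z, SSSZ), add(Z, Z)))))))
  [10] S(S(S(add(Z, mul(Z, add(add(Z, SSSZ), add(Z, Z)))))))
  [11] S(S(S(mul(Z, add(add(Z, SSSZ), add(Z, Z))))))
  [12] SSSZ

Term B:
  start: add(SSSZ, mul(add(SZ, SSZ), mul(Z, SSZ)))
  [1] S(add(SSZ, mul(add(SZ, SSZ), mul(Z, SSZ))))
  [2] S(S(add(SZ, mul(add(SZ, SSZ), mul(Z, SSZ)))))
  [3] S(S(S(add(Z, mul(add(SZ, SSZ), mul(Z, SSZ))))))
  [4] S(S(S(mul(add(SZ, SSZ), mul(Z, SSZ)))))
  [5] S(S(S(mul(S(add(Z, SSZ)), mul(Z, SSZ)))))
  [6] S(S(S(add(mul(Z, SSZ), mul(add(Z, SSZ), mul(Z, SSZ))))))
  [7] S(S(S(add(Z, mul(add(Z, SSZ), mul(Z, SSZ))))))
  [8] S(S(S(mul(add(Z, SSZ), mul(Z, SSZ)))))
  [9] S(S(S(mul(SSZ, mul(Z, SSZ)))))
  [10] S(S(S(add(mul(Z, SSZ), mul(SZ, mul(Z, SSZ))))))
  [11] S(S(S(add(Z, mul(SZ, mul(Z, SSZ))))))
  [12] S(S(S(mul(SZ, mul(Z, SSZ)))))
  [13] S(S(S(add(mul(Z, SSZ), mul(Z, mul(Z, SSZ))))))
  [14] S(S(S(add(Z, mul(Z, mul(Z, SSZ))))))
  [15] S(S(S(mul(Z, mul(Z, SSZ)))))
  [16] SSSZ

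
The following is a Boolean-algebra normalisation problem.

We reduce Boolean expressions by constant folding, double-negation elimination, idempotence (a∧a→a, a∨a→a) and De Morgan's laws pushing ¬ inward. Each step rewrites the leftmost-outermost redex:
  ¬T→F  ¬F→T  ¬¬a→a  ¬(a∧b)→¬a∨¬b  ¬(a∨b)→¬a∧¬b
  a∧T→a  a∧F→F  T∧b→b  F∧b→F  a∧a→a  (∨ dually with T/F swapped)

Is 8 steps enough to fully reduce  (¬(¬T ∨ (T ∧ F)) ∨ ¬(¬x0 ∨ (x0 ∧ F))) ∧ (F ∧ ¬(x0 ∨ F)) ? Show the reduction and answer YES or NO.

Answer: NO — after 8 steps the term is T ∧ (F ∧ ¬(x0 ∨ F)), not yet normal

Reduction:
  start: (¬(¬T ∨ (T ∧ F)) ∨ ¬(¬x0 ∨ (x0 ∧ F))) ∧ (F ∧ ¬(x0 ∨ F))
  →1  ((¬¬T ∧ ¬(T ∧ F)) ∨ ¬(¬x0 ∨ (x0 ∧ F))) ∧ (F ∧ ¬(x0 ∨ F))
  →2  ((T ∧ ¬(T ∧ F)) ∨ ¬(¬x0 ∨ (x0 ∧ F))) ∧ (F ∧ ¬(x0 ∨ F))
  →3  (¬(T ∧ F) ∨ ¬(¬x0 ∨ (x0 ∧ F))) ∧ (F ∧ ¬(x0 ∨ F))
  →4  ((¬T ∨ ¬F) ∨ ¬(¬x0 ∨ (x0 ∧ F))) ∧ (F ∧ ¬(x0 ∨ F))
  →5  ((F ∨ ¬F) ∨ ¬(¬x0 ∨ (x0 ∧ F))) ∧ (F ∧ ¬(x0 ∨ F))
  →6  (¬F ∨ ¬(¬x0 ∨ (x0 ∧ F))) ∧ (F ∧ ¬(x0 ∨ F))
  →7  (T ∨ ¬(¬x0 ∨ (x0 ∧ F))) ∧ (F ∧ ¬(x0 ∨ F))
  →8  T ∧ (F ∧ ¬(x0 ∨ F))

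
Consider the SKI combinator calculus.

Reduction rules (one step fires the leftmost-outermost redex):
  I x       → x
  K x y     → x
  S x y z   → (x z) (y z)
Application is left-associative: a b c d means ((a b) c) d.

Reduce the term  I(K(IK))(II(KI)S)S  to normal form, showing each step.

  start: I(K(IK))(II(KI)S)S
  [1] K(IK)(II(KI)S)S
  [2] IKS
  [3] KS

Answer: normal form = KS  (in 3 steps)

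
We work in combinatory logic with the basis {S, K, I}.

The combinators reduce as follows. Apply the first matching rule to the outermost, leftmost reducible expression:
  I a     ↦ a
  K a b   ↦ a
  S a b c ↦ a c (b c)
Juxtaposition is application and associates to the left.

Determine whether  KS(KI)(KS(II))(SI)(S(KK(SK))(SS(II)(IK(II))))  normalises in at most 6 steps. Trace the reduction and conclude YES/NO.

  start: KS(KI)(KS(II))(SI)(S(KK(SK))(SS(II)(IK(II))))
  →1  S(KS(II))(SI)(S(KK(SK))(SS(II)(IK(II))))
  →2  KS(II)(S(KK(SK))(SS(II)(IK(II))))(SI(S(KK(SK))(SS(II)(IK(II)))))
  →3  S(S(KK(SK))(SS(II)(IK(II))))(SI(S(KK(SK))(SS(II)(IK(II)))))
  →4  S(SK(SS(II)(IK(II))))(SI(S(KK(SK))(SS(II)(IK(II)))))
  →5  S(SK(S(IK(II))(II(IK(II)))))(SI(S(KK(SK))(SS(II)(IK(II)))))
  →6  S(SK(S(K(II))(II(IK(II)))))(SI(S(KK(SK))(SS(II)(IK(II)))))

Answer: NO — after 6 steps the term is S(SK(S(K(II))(II(IK(II)))))(SI(S(KK(SK))(SS(II)(IK(II))))), not yet normal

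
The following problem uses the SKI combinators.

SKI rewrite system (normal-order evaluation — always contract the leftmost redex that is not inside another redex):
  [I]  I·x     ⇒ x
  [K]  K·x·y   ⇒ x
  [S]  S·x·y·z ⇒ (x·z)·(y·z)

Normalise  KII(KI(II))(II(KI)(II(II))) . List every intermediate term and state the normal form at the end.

  start: KII(KI(II))(II(KI)(II(II)))
  →1  I(KI(II))(II(KI)(II(II)))
  →2  KI(II)(II(KI)(II(II)))
  →3  I(II(KI)(II(II)))
  →4  II(KI)(II(II))
  →5  I(KI)(II(II))
  →6  KI(II(II))
  →7  I

Answer: normal form = I  (in 7 steps)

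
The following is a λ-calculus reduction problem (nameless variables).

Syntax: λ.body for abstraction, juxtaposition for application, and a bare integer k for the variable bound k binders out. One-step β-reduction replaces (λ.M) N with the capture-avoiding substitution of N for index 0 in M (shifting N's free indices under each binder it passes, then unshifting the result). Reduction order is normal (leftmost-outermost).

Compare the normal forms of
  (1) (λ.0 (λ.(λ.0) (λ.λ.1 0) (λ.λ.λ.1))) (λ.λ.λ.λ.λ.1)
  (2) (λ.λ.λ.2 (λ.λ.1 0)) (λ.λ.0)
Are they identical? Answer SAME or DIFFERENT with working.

Term A:
  start: (λ.0 (λ.(λ.0) (λ.λ.1 0) (λ.λ.λ.1))) (λ.λ.λ.λ.λ.1)
  [1] (λ.λ.λ.λ.λ.1) (λ.(λ.0) (λ.λ.1 0) (λ.λ.λ.1))
  [2] λ.λ.λ.λ.1

Term B:
  start: (λ.λ.λ.2 (λ.λ.1 0)) (λ.λ.0)
  [1] λ.λ.(λ.λ.0) (λ.λ.1 0)
  [2] λ.λ.λ.0

Answer: DIFFERENT — A ⇓ λ.λ.λ.λ.1, B ⇓ λ.λ.λ.0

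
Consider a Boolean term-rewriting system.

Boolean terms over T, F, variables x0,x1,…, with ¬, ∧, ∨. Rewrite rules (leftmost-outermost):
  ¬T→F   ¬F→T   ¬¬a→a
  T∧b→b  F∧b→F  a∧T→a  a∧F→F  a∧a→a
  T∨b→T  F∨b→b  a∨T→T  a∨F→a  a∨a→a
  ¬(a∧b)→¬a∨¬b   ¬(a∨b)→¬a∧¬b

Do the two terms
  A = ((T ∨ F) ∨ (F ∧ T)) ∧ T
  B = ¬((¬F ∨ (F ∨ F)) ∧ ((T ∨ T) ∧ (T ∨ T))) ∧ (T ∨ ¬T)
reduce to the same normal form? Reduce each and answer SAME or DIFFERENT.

Answer: DIFFERENT — A ⇓ T, B ⇓ F

Derivation:
Term A:
  start: ((T ∨ F) ∨ (F ∧ T)) ∧ T
  step 1: (T ∨ F) ∨ (F ∧ T)
  step 2: T ∨ (F ∧ T)
  step 3: T

Term B:
  start: ¬((¬F ∨ (F ∨ F)) ∧ ((T ∨ T) ∧ (T ∨ T))) ∧ (T ∨ ¬T)
  step 1: (¬(¬F ∨ (F ∨ F)) ∨ ¬((T ∨ T) ∧ (T ∨ T))) ∧ (T ∨ ¬T)
  step 2: ((¬¬F ∧ ¬(F ∨ F)) ∨ ¬((T ∨ T) ∧ (T ∨ T))) ∧ (T ∨ ¬T)
  step 3: ((F ∧ ¬(F ∨ F)) ∨ ¬((T ∨ T) ∧ (T ∨ T))) ∧ (T ∨ ¬T)
  step 4: (F ∨ ¬((T ∨ T) ∧ (T ∨ T))) ∧ (T ∨ ¬T)
  step 5: ¬((T ∨ T) ∧ (T ∨ T)) ∧ (T ∨ ¬T)
  step 6: (¬(T ∨ T) ∨ ¬(T ∨ T)) ∧ (T ∨ ¬T)
  step 7: ¬(T ∨ T) ∧ (T ∨ ¬T)
  step 8: (¬T ∧ ¬T) ∧ (T ∨ ¬T)
  step 9: ¬T ∧ (T ∨ ¬T)
  step 10: F ∧ (T ∨ ¬T)
  step 11: F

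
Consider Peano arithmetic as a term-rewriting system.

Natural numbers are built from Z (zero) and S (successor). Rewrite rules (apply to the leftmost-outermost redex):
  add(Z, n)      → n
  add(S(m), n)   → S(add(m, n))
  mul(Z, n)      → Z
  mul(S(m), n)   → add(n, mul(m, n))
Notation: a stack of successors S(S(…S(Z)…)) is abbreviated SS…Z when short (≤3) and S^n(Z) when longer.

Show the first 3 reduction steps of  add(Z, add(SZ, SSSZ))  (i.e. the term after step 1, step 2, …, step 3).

  start: add(Z, add(SZ, SSSZ))
  step 1: add(SZ, SSSZ)
  step 2: S(add(Z, SSSZ))
  step 3: S^4(Z)

Answer: after 3 steps: S^4(Z)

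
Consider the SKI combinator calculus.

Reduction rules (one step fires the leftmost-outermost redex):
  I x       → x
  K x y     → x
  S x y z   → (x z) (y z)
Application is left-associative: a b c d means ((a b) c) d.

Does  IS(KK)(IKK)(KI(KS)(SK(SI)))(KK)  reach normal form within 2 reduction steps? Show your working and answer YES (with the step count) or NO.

Answer: NO — after 2 steps the term is KK(KI(KS)(SK(SI)))(IKK(KI(KS)(SK(SI))))(KK), not yet normal

Reduction:
  start: IS(KK)(IKK)(KI(KS)(SK(SI)))(KK)
  [1] S(KK)(IKK)(KI(KS)(SK(SI)))(KK)
  [2] KK(KI(KS)(SK(SI)))(IKK(KI(KS)(SK(SI))))(KK)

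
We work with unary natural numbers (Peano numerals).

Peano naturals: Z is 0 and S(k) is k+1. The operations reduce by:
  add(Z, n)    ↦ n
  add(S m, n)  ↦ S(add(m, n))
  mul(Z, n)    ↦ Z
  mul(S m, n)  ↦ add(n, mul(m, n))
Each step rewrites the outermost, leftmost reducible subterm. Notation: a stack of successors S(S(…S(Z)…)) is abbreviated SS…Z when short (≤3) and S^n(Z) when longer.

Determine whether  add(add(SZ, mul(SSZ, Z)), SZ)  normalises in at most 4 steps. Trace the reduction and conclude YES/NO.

Answer: NO — after 4 steps the term is S(add(add(Z, mul(SZ, Z)), SZ)), not yet normal

Derivation:
  start: add(add(SZ, mul(SSZ, Z)), SZ)
  [1] add(S(add(Z, mul(SSZ, Z))), SZ)
  [2] S(add(add(Z, mul(SSZ, Z)), SZ))
  [3] S(add(mul(SSZ, Z), SZ))
  [4] S(add(add(Z, mul(SZ, Z)), SZ))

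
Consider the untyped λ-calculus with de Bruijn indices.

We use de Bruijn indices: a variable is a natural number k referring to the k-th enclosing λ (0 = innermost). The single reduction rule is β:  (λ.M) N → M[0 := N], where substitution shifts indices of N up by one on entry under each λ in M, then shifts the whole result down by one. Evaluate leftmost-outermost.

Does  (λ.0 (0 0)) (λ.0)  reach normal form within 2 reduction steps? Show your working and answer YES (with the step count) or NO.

  start: (λ.0 (0 0)) (λ.0)
  step 1: (λ.0) ((λ.0) (λ.0))
  step 2: (λ.0) (λ.0)

Answer: NO — after 2 steps the term is (λ.0) (λ.0), not yet normal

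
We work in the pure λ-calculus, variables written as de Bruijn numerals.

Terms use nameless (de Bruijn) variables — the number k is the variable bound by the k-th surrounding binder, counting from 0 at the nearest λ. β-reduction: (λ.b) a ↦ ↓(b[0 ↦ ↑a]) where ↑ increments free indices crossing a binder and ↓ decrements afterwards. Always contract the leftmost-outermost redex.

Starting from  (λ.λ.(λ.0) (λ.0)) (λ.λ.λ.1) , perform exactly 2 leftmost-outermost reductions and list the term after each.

  start: (λ.λ.(λ.0) (λ.0)) (λ.λ.λ.1)
  step 1: λ.(λ.0) (λ.0)
  step 2: λ.λ.0

Answer: after 2 steps: λ.λ.0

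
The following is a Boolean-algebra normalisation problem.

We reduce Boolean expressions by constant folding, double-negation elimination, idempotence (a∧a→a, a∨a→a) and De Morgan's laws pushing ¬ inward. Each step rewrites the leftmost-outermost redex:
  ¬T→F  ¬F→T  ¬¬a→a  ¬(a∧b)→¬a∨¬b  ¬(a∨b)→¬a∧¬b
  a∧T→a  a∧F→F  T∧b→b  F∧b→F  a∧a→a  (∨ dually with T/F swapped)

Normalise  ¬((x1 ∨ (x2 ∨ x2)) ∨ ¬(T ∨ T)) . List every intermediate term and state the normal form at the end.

Answer: normal form = ¬x1 ∧ ¬x2  (in 7 steps)

Derivation:
  start: ¬((x1 ∨ (x2 ∨ x2)) ∨ ¬(T ∨ T))
  →1  ¬(x1 ∨ (x2 ∨ x2)) ∧ ¬¬(T ∨ T)
  →2  (¬x1 ∧ ¬(x2 ∨ x2)) ∧ ¬¬(T ∨ T)
  →3  (¬x1 ∧ (¬x2 ∧ ¬x2)) ∧ ¬¬(T ∨ T)
  →4  (¬x1 ∧ ¬x2) ∧ ¬¬(T ∨ T)
  →5  (¬x1 ∧ ¬x2) ∧ (T ∨ T)
  →6  (¬x1 ∧ ¬x2) ∧ T
  →7  ¬x1 ∧ ¬x2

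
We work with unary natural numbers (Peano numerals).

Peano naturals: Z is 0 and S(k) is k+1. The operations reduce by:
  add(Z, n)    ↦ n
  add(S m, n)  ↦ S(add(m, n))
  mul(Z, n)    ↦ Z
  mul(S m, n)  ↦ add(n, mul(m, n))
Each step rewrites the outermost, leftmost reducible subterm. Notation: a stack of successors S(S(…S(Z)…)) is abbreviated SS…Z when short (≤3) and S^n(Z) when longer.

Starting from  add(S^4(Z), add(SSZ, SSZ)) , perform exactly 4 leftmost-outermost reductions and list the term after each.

Answer: after 4 steps: S(S(S(S(add(Z, add(SSZ, SSZ))))))

Reduction:
  start: add(S^4(Z), add(SSZ, SSZ))
  step 1: S(add(SSSZ, add(SSZ, SSZ)))
  step 2: S(S(add(SSZ, add(SSZ, SSZ))))
  step 3: S(S(S(add(SZ, add(SSZ, SSZ)))))
  step 4: S(S(S(S(add(Z, add(SSZ, SSZ))))))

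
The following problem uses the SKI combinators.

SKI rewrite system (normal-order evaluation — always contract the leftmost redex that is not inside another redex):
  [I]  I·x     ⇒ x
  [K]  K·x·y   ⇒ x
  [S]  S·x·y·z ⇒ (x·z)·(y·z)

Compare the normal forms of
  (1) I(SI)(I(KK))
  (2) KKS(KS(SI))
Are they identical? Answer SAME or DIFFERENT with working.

Term A:
  start: I(SI)(I(KK))
  [1] SI(I(KK))
  [2] SI(KK)

Term B:
  start: KKS(KS(SI))
  [1] K(KS(SI))
  [2] KS

Answer: DIFFERENT — A ⇓ SI(KK), B ⇓ KS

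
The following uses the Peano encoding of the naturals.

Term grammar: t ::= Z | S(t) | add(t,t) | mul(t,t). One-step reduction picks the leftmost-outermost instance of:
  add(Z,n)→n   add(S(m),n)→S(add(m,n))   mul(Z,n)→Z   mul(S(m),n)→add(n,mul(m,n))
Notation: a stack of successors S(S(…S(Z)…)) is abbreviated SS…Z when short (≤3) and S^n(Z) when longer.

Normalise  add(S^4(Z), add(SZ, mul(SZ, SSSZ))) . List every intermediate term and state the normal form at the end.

  start: add(S^4(Z), add(SZ, mul(SZ, SSSZ)))
  [1] S(add(SSSZ, add(SZ, mul(SZ, SSSZ))))
  [2] S(S(add(SSZ, add(SZ, mul(SZ, SSSZ)))))
  [3] S(S(S(add(SZ, add(SZ, mul(SZ, SSSZ))))))
  [4] S(S(S(S(add(Z, add(SZ, mul(SZ, SSSZ)))))))
  [5] S(S(S(S(add(SZ, mul(SZ, SSSZ))))))
  [6] S(S(S(S(S(add(Z, mul(SZ, SSSZ)))))))
  [7] S(S(S(S(S(mul(SZ, SSSZ))))))
  [8] S(S(S(S(S(add(SSSZ, mul(Z, SSSZ)))))))
  [9] S(S(S(S(S(S(add(SSZ, mul(Z, SSSZ))))))))
  [10] S(S(S(S(S(S(S(add(SZ, mul(Z, SSSZ)))))))))
  [11] S(S(S(S(S(S(S(S(add(Z, mul(Z, SSSZ))))))))))
  [12] S(S(S(S(S(S(S(S(mul(Z, SSSZ)))))))))
  [13] S^8(Z)

Answer: normal form = S^8(Z)  (in 13 steps)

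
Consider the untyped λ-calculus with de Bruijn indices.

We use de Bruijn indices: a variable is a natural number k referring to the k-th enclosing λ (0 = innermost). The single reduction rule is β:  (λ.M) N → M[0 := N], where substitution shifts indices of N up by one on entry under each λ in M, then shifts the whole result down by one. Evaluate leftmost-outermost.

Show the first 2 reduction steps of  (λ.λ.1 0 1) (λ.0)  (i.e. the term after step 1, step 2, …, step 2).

  start: (λ.λ.1 0 1) (λ.0)
  →1  λ.(λ.0) 0 (λ.0)
  →2  λ.0 (λ.0)

Answer: after 2 steps: λ.0 (λ.0)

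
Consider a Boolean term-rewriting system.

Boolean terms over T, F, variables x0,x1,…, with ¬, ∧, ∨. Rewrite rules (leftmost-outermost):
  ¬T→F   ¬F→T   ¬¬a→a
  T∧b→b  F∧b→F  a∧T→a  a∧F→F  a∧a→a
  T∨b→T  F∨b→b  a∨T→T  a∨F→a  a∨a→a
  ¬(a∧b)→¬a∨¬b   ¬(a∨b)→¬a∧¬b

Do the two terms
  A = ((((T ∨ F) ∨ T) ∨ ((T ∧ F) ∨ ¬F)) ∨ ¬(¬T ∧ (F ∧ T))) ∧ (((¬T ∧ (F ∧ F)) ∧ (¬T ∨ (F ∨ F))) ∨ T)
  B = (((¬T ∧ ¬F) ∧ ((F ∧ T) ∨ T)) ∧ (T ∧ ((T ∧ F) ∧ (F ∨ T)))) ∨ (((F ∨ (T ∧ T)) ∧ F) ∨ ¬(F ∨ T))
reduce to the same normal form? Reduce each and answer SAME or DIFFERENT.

Answer: DIFFERENT — A ⇓ T, B ⇓ F

Reduction:
Term A:
  start: ((((T ∨ F) ∨ T) ∨ ((T ∧ F) ∨ ¬F)) ∨ ¬(¬T ∧ (F ∧ T))) ∧ (((¬T ∧ (F ∧ F)) ∧ (¬T ∨ (F ∨ F))) ∨ T)
  →1  ((T ∨ ((T ∧ F) ∨ ¬F)) ∨ ¬(¬T ∧ (F ∧ T))) ∧ (((¬T ∧ (F ∧ F)) ∧ (¬T ∨ (F ∨ F))) ∨ T)
  →2  (T ∨ ¬(¬T ∧ (F ∧ T))) ∧ (((¬T ∧ (F ∧ F)) ∧ (¬T ∨ (F ∨ F))) ∨ T)
  →3  T ∧ (((¬T ∧ (F ∧ F)) ∧ (¬T ∨ (F ∨ F))) ∨ T)
  →4  ((¬T ∧ (F ∧ F)) ∧ (¬T ∨ (F ∨ F))) ∨ T
  →5  T

Term B:
  start: (((¬T ∧ ¬F) ∧ ((F ∧ T) ∨ T)) ∧ (T ∧ ((T ∧ F) ∧ (F ∨ T)))) ∨ (((F ∨ (T ∧ T)) ∧ F) ∨ ¬(F ∨ T))
  →1  (((F ∧ ¬F) ∧ ((F ∧ T) ∨ T)) ∧ (T ∧ ((T ∧ F) ∧ (F ∨ T)))) ∨ (((F ∨ (T ∧ T)) ∧ F) ∨ ¬(F ∨ T))
  →2  ((F ∧ ((F ∧ T) ∨ T)) ∧ (T ∧ ((T ∧ F) ∧ (F ∨ T)))) ∨ (((F ∨ (T ∧ T)) ∧ F) ∨ ¬(F ∨ T))
  →3  (F ∧ (T ∧ ((T ∧ F) ∧ (F ∨ T)))) ∨ (((F ∨ (T ∧ T)) ∧ F) ∨ ¬(F ∨ T))
  →4  F ∨ (((F ∨ (T ∧ T)) ∧ F) ∨ ¬(F ∨ T))
  →5  ((F ∨ (T ∧ T)) ∧ F) ∨ ¬(F ∨ T)
  →6  F ∨ ¬(F ∨ T)
  →7  ¬(F ∨ T)
  →8  ¬F ∧ ¬T
  →9  T ∧ ¬T
  →10  ¬T
  →11  F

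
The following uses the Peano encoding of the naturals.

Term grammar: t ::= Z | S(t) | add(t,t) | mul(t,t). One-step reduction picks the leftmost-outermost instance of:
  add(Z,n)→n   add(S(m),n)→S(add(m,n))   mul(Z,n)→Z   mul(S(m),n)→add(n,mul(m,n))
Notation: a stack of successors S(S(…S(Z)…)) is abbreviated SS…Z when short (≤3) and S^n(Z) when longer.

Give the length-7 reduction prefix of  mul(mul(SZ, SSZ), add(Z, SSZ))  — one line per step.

Answer: after 7 steps: S(S(mul(add(SZ, mul(Z, SSZ)), add(Z, SSZ))))

Working:
  start: mul(mul(SZ, SSZ), add(Z, SSZ))
  →1  mul(add(SSZ, mul(Z, SSZ)), add(Z, SSZ))
  →2  mul(S(add(SZ, mul(Z, SSZ))), add(Z, SSZ))
  →3  add(add(Z, SSZ), mul(add(SZ, mul(Z, SSZ)), add(Z, SSZ)))
  →4  add(SSZ, mul(add(SZ, mul(Z, SSZ)), add(Z, SSZ)))
  →5  S(add(SZ, mul(add(SZ, mul(Z, SSZ)), add(Z, SSZ))))
  →6  S(S(add(Z, mul(add(SZ, mul(Z, SSZ)), add(Z, SSZ)))))
  →7  S(S(mul(add(SZ, mul(Z, SSZ)), add(Z, SSZ))))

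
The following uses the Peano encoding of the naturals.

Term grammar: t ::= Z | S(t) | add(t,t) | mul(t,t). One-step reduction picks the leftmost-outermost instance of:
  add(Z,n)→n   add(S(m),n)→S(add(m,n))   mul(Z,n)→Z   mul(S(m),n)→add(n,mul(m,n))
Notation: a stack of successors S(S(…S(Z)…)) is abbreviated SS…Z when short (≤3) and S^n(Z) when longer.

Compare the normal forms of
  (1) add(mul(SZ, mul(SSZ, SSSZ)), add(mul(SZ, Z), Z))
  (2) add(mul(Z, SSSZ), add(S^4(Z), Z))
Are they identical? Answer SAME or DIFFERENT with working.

Answer: DIFFERENT — A ⇓ S^6(Z), B ⇓ S^4(Z)

Working:
Term A:
  start: add(mul(SZ, mul(SSZ, SSSZ)), add(mul(SZ, Z), Z))
  [1] add(add(mul(SSZ, SSSZ), mul(Z, mul(SSZ, SSSZ))), add(mul(SZ, Z), Z))
  [2] add(add(add(SSSZ, mul(SZ, SSSZ)), mul(Z, mul(SSZ, SSSZ))), add(mul(SZ, Z), Z))
  [3] add(add(S(add(SSZ, mul(SZ, SSSZ))), mul(Z, mul(SSZ, SSSZ))), add(mul(SZ, Z), Z))
  [4] add(S(add(add(SSZ, mul(SZ, SSSZ)), mul(Z, mul(SSZ, SSSZ)))), add(mul(SZ, Z), Z))
  [5] S(add(add(add(SSZ, mul(SZ, SSSZ)), mul(Z, mul(SSZ, SSSZ))), add(mul(SZ, Z), Z)))
  [6] S(add(add(S(add(SZ, mul(SZ, SSSZ))), mul(Z, mul(SSZ, SSSZ))), add(mul(SZ, Z), Z)))
  [7] S(add(S(add(add(SZ, mul(SZ, SSSZ)), mul(Z, mul(SSZ, SSSZ)))), add(mul(SZ, Z), Z)))
  [8] S(S(add(add(add(SZ, mul(SZ, SSSZ)), mul(Z, mul(SSZ, SSSZ))), add(mul(SZ, Z), Z))))
  [9] S(S(add(add(S(add(Z, mul(SZ, SSSZ))), mul(Z, mul(SSZ, SSSZ))), add(mul(SZ, Z), Z))))
  [10] S(S(add(S(add(add(Z, mul(SZ, SSSZ)), mul(Z, mul(SSZ, SSSZ)))), add(mul(SZ, Z), Z))))
  [11] S(S(S(add(add(add(Z, mul(SZ, SSSZ)), mul(Z, mul(SSZ, SSSZ))), add(mul(SZ, Z), Z)))))
  [12] S(S(S(add(add(mul(SZ, SSSZ), mul(Z, mul(SSZ, SSSZ))), add(mul(SZ, Z), Z)))))
  [13] S(S(S(add(add(add(SSSZ, mul(Z, SSSZ)), mul(Z, mul(SSZ, SSSZ))), add(mul(SZ, Z), Z)))))
  [14] S(S(S(add(add(S(add(SSZ, mul(Z, SSSZ))), mul(Z, mul(SSZ, SSSZ))), add(mul(SZ, Z), Z)))))
  [15] S(S(S(add(S(add(add(SSZ, mul(Z, SSSZ)), mul(Z, mul(SSZ, SSSZ)))), add(mul(SZ, Z), Z)))))
  [16] S(S(S(S(add(add(add(SSZ, mul(Z, SSSZ)), mul(Z, mul(SSZ, SSSZ))), add(mul(SZ, Z), Z))))))
  [17] S(S(S(S(add(add(S(add(SZ, mul(Z, SSSZ))), mul(Z, mul(SSZ, SSSZ))), add(mul(SZ, Z), Z))))))
  [18] S(S(S(S(add(S(add(add(SZ, mul(Z, SSSZ)), mul(Z, mul(SSZ, SSSZ)))), add(mul(SZ, Z), Z))))))
  [19] S(S(S(S(S(add(add(add(SZ, mul(Z, SSSZ)), mul(Z, mul(SSZ, SSSZ))), add(mul(SZ, Z), Z)))))))
  [20] S(S(S(S(S(add(add(S(add(Z, mul(Z, SSSZ))), mul(Z, mul(SSZ, SSSZ))), add(mul(SZ, Z), Z)))))))
  [21] S(S(S(S(S(add(S(add(add(Z, mul(Z, SSSZ)), mul(Z, mul(SSZ, SSSZ)))), add(mul(SZ, Z), Z)))))))
  [22] S(S(S(S(S(S(add(add(add(Z, mul(Z, SSSZ)), mul(Z, mul(SSZ, SSSZ))), add(mul(SZ, Z), Z))))))))
  [23] S(S(S(S(S(S(add(add(mul(Z, SSSZ), mul(Z, mul(SSZ, SSSZ))), add(mul(SZ, Z), Z))))))))
  [24] S(S(S(S(S(S(add(add(Z, mul(Z, mul(SSZ, SSSZ))), add(mul(SZ, Z), Z))))))))
  [25] S(S(S(S(S(S(add(mul(Z, mul(SSZ, SSSZ)), add(mul(SZ, Z), Z))))))))
  [26] S(S(S(S(S(S(add(Z, add(mul(SZ, Z), Z))))))))
  [27] S(S(S(S(S(S(add(mul(SZ, Z), Z)))))))
  [28] S(S(S(S(S(S(add(add(Z, mul(Z, Z)), Z)))))))
  [29] S(S(S(S(S(S(add(mul(Z, Z), Z)))))))
  [30] S(S(S(S(S(S(add(Z, Z)))))))
  [31] S^6(Z)

Term B:
  start: add(mul(Z, SSSZ), add(S^4(Z), Z))
  [1] add(Z, add(S^4(Z), Z))
  [2] add(S^4(Z), Z)
  [3] S(add(SSSZ, Z))
  [4] S(S(add(SSZ, Z)))
  [5] S(S(S(add(SZ, Z))))
  [6] S(S(S(S(add(Z, Z)))))
  [7] S^4(Z)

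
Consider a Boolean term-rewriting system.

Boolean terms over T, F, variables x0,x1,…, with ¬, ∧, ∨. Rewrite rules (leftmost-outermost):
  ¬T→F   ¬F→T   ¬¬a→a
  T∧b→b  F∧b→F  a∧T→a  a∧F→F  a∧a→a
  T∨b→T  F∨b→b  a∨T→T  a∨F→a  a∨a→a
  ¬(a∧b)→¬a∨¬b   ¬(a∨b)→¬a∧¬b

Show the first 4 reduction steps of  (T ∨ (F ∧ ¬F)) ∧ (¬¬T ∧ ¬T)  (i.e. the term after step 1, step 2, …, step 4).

  start: (T ∨ (F ∧ ¬F)) ∧ (¬¬T ∧ ¬T)
  step 1: T ∧ (¬¬T ∧ ¬T)
  step 2: ¬¬T ∧ ¬T
  step 3: T ∧ ¬T
  step 4: ¬T

Answer: after 4 steps: ¬T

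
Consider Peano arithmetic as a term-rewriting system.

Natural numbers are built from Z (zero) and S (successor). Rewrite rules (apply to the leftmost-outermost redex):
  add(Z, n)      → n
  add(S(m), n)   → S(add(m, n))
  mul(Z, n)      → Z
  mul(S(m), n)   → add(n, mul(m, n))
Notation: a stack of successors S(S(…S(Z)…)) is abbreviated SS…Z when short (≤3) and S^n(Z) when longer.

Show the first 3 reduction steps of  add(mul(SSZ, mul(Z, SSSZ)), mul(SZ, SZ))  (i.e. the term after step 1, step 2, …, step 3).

  start: add(mul(SSZ, mul(Z, SSSZ)), mul(SZ, SZ))
  [1] add(add(mul(Z, SSSZ), mul(SZ, mul(Z, SSSZ))), mul(SZ, SZ))
  [2] add(add(Z, mul(SZ, mul(Z, SSSZ))), mul(SZ, SZ))
  [3] add(mul(SZ, mul(Z, SSSZ)), mul(SZ, SZ))

Answer: after 3 steps: add(mul(SZ, mul(Z, SSSZ)), mul(SZ, SZ))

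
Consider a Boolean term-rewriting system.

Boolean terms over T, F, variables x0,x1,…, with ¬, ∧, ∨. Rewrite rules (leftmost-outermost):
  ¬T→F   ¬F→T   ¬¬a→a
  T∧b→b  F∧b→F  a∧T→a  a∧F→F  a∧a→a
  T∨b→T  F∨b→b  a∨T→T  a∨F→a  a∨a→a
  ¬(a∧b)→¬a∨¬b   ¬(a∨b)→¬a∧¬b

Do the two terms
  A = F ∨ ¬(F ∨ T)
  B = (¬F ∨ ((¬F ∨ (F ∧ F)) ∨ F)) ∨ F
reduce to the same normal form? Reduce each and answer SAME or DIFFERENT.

Term A:
  start: F ∨ ¬(F ∨ T)
  step 1: ¬(F ∨ T)
  step 2: ¬F ∧ ¬T
  step 3: T ∧ ¬T
  step 4: ¬T
  step 5: F

Term B:
  start: (¬F ∨ ((¬F ∨ (F ∧ F)) ∨ F)) ∨ F
  step 1: ¬F ∨ ((¬F ∨ (F ∧ F)) ∨ F)
  step 2: T ∨ ((¬F ∨ (F ∧ F)) ∨ F)
  step 3: T

Answer: DIFFERENT — A ⇓ F, B ⇓ T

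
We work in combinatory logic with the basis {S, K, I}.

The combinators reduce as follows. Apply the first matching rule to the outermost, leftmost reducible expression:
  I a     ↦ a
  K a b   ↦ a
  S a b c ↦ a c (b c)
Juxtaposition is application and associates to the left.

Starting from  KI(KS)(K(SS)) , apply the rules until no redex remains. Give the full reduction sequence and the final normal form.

  start: KI(KS)(K(SS))
  [1] I(K(SS))
  [2] K(SS)

Answer: normal form = K(SS)  (in 2 steps)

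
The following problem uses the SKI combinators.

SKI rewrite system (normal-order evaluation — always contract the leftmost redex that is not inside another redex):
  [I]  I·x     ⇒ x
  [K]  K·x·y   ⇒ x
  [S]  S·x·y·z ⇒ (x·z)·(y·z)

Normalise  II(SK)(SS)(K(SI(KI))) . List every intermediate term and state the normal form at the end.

  start: II(SK)(SS)(K(SI(KI)))
  →1  I(SK)(SS)(K(SI(KI)))
  →2  SK(SS)(K(SI(KI)))
  →3  K(K(SI(KI)))(SS(K(SI(KI))))
  →4  K(SI(KI))

Answer: normal form = K(SI(KI))  (in 4 steps)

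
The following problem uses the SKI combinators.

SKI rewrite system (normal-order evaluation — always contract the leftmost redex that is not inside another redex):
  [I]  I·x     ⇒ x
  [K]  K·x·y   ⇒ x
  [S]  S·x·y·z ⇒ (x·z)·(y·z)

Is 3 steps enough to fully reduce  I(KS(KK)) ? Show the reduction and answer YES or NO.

  start: I(KS(KK))
  →1  KS(KK)
  →2  S

Answer: YES — reaches normal form S in 2 ≤ 3 steps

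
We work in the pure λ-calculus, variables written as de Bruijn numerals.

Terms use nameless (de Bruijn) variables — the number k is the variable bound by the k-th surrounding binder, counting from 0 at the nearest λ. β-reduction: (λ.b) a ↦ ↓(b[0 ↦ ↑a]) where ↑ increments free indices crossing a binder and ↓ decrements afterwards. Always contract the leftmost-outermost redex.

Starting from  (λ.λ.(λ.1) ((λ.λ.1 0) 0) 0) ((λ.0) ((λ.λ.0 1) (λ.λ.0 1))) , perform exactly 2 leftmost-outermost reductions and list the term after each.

  start: (λ.λ.(λ.1) ((λ.λ.1 0) 0) 0) ((λ.0) ((λ.λ.0 1) (λ.λ.0 1)))
  →1  λ.(λ.1) ((λ.λ.1 0) 0) 0
  →2  λ.0 0

Answer: after 2 steps: λ.0 0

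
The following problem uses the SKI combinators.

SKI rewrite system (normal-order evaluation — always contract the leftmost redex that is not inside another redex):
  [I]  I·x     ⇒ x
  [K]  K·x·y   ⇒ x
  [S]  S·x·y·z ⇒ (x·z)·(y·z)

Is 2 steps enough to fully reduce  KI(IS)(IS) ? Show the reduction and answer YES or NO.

Answer: NO — after 2 steps the term is IS, not yet normal

Working:
  start: KI(IS)(IS)
  step 1: I(IS)
  step 2: IS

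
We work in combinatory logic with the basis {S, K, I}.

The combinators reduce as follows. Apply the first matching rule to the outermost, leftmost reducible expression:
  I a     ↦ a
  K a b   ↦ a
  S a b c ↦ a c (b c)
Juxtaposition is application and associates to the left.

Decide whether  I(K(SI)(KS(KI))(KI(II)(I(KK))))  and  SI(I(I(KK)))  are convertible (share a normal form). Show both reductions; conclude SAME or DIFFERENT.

Term A:
  start: I(K(SI)(KS(KI))(KI(II)(I(KK))))
  step 1: K(SI)(KS(KI))(KI(II)(I(KK)))
  step 2: SI(KI(II)(I(KK)))
  step 3: SI(I(I(KK)))
  step 4: SI(I(KK))
  step 5: SI(KK)

Term B:
  start: SI(I(I(KK)))
  step 1: SI(I(KK))
  step 2: SI(KK)

Answer: SAME — A ⇓ SI(KK), B ⇓ SI(KK)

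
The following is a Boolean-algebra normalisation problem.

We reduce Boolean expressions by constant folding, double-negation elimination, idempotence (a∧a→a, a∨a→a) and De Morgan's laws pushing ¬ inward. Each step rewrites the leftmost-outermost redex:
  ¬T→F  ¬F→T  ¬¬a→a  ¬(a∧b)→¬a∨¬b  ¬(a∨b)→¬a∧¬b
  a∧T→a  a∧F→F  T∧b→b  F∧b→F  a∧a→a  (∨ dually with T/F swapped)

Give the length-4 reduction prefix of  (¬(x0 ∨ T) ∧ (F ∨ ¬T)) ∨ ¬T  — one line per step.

  start: (¬(x0 ∨ T) ∧ (F ∨ ¬T)) ∨ ¬T
  →1  ((¬x0 ∧ ¬T) ∧ (F ∨ ¬T)) ∨ ¬T
  →2  ((¬x0 ∧ F) ∧ (F ∨ ¬T)) ∨ ¬T
  →3  (F ∧ (F ∨ ¬T)) ∨ ¬T
  →4  F ∨ ¬T

Answer: after 4 steps: F ∨ ¬T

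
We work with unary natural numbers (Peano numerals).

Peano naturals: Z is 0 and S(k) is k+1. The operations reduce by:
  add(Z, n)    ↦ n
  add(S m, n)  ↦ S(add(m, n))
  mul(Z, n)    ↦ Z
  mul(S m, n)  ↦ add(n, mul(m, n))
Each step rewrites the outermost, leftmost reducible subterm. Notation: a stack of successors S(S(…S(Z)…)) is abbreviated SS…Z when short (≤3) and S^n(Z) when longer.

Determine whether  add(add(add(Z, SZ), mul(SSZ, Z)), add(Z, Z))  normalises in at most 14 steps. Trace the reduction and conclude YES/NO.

Answer: YES — reaches normal form SZ in 11 ≤ 14 steps

Working:
  start: add(add(add(Z, SZ), mul(SSZ, Z)), add(Z, Z))
  →1  add(add(SZ, mul(SSZ, Z)), add(Z, Z))
  →2  add(S(add(Z, mul(SSZ, Z))), add(Z, Z))
  →3  S(add(add(Z, mul(SSZ, Z)), add(Z, Z)))
  →4  S(add(mul(SSZ, Z), add(Z, Z)))
  →5  S(add(add(Z, mul(SZ, Z)), add(Z, Z)))
  →6  S(add(mul(SZ, Z), add(Z, Z)))
  →7  S(add(add(Z, mul(Z, Z)), add(Z, Z)))
  →8  S(add(mul(Z, Z), add(Z, Z)))
  →9  S(add(Z, add(Z, Z)))
  →10  S(add(Z, Z))
  →11  SZ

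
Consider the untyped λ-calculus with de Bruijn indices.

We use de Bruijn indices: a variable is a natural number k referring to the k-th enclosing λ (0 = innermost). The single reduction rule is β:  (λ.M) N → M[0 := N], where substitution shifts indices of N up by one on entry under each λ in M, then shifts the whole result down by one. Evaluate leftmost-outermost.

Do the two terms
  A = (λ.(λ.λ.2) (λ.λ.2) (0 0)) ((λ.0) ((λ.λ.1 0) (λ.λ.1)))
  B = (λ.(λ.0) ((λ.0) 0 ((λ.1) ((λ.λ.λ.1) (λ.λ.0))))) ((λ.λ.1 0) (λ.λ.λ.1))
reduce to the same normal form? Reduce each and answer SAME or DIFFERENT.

Term A:
  start: (λ.(λ.λ.2) (λ.λ.2) (0 0)) ((λ.0) ((λ.λ.1 0) (λ.λ.1)))
  step 1: (λ.λ.(λ.0) ((λ.λ.1 0) (λ.λ.1))) (λ.λ.(λ.0) ((λ.λ.1 0) (λ.λ.1))) ((λ.0) ((λ.λ.1 0) (λ.λ.1)) ((λ.0) ((λ.λ.1 0) (λ.λ.1))))
  step 2: (λ.(λ.0) ((λ.λ.1 0) (λ.λ.1))) ((λ.0) ((λ.λ.1 0) (λ.λ.1)) ((λ.0) ((λ.λ.1 0) (λ.λ.1))))
  step 3: (λ.0) ((λ.λ.1 0) (λ.λ.1))
  step 4: (λ.λ.1 0) (λ.λ.1)
  step 5: λ.(λ.λ.1) 0
  step 6: λ.λ.1

Term B:
  start: (λ.(λ.0) ((λ.0) 0 ((λ.1) ((λ.λ.λ.1) (λ.λ.0))))) ((λ.λ.1 0) (λ.λ.λ.1))
  step 1: (λ.0) ((λ.0) ((λ.λ.1 0) (λ.λ.λ.1)) ((λ.(λ.λ.1 0) (λ.λ.λ.1)) ((λ.λ.λ.1) (λ.λ.0))))
  step 2: (λ.0) ((λ.λ.1 0) (λ.λ.λ.1)) ((λ.(λ.λ.1 0) (λ.λ.λ.1)) ((λ.λ.λ.1) (λ.λ.0)))
  step 3: (λ.λ.1 0) (λ.λ.λ.1) ((λ.(λ.λ.1 0) (λ.λ.λ.1)) ((λ.λ.λ.1) (λ.λ.0)))
  step 4: (λ.(λ.λ.λ.1) 0) ((λ.(λ.λ.1 0) (λ.λ.λ.1)) ((λ.λ.λ.1) (λ.λ.0)))
  step 5: (λ.λ.λ.1) ((λ.(λ.λ.1 0) (λ.λ.λ.1)) ((λ.λ.λ.1) (λ.λ.0)))
  step 6: λ.λ.1

Answer: SAME — A ⇓ λ.λ.1, B ⇓ λ.λ.1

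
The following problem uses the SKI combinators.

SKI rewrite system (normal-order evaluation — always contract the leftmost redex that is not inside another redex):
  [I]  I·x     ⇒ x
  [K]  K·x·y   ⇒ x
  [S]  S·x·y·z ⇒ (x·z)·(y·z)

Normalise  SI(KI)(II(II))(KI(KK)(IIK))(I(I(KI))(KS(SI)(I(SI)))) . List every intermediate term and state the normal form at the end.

  start: SI(KI)(II(II))(KI(KK)(IIK))(I(I(KI))(KS(SI)(I(SI))))
  →1  I(II(II))(KI(II(II)))(KI(KK)(IIK))(I(I(KI))(KS(SI)(I(SI))))
  →2  II(II)(KI(II(II)))(KI(KK)(IIK))(I(I(KI))(KS(SI)(I(SI))))
  →3  I(II)(KI(II(II)))(KI(KK)(IIK))(I(I(KI))(KS(SI)(I(SI))))
  →4  II(KI(II(II)))(KI(KK)(IIK))(I(I(KI))(KS(SI)(I(SI))))
  →5  I(KI(II(II)))(KI(KK)(IIK))(I(I(KI))(KS(SI)(I(SI))))
  →6  KI(II(II))(KI(KK)(IIK))(I(I(KI))(KS(SI)(I(SI))))
  →7  I(KI(KK)(IIK))(I(I(KI))(KS(SI)(I(SI))))
  →8  KI(KK)(IIK)(I(I(KI))(KS(SI)(I(SI))))
  →9  I(IIK)(I(I(KI))(KS(SI)(I(SI))))
  →10  IIK(I(I(KI))(KS(SI)(I(SI))))
  →11  IK(I(I(KI))(KS(SI)(I(SI))))
  →12  K(I(I(KI))(KS(SI)(I(SI))))
  →13  K(I(KI)(KS(SI)(I(SI))))
  →14  K(KI(KS(SI)(I(SI))))
  →15  KI

Answer: normal form = KI  (in 15 steps)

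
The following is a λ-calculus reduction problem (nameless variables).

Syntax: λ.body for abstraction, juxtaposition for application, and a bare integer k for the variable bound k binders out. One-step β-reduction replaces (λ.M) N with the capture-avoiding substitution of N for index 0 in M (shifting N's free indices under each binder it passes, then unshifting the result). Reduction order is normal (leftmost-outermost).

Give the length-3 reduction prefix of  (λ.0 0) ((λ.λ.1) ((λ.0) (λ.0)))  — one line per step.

Answer: after 3 steps: (λ.0) (λ.0)

Derivation:
  start: (λ.0 0) ((λ.λ.1) ((λ.0) (λ.0)))
  step 1: (λ.λ.1) ((λ.0) (λ.0)) ((λ.λ.1) ((λ.0) (λ.0)))
  step 2: (λ.(λ.0) (λ.0)) ((λ.λ.1) ((λ.0) (λ.0)))
  step 3: (λ.0) (λ.0)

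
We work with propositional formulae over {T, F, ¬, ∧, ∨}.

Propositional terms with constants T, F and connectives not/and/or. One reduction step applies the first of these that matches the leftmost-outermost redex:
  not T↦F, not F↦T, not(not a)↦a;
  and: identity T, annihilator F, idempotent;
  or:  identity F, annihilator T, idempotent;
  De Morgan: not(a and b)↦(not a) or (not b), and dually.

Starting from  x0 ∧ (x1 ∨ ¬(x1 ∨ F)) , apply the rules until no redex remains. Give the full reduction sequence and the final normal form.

Answer: normal form = x0 ∧ (x1 ∨ ¬x1)  (in 3 steps)

Reduction:
  start: x0 ∧ (x1 ∨ ¬(x1 ∨ F))
  step 1: x0 ∧ (x1 ∨ (¬x1 ∧ ¬F))
  step 2: x0 ∧ (x1 ∨ (¬x1 ∧ T))
  step 3: x0 ∧ (x1 ∨ ¬x1)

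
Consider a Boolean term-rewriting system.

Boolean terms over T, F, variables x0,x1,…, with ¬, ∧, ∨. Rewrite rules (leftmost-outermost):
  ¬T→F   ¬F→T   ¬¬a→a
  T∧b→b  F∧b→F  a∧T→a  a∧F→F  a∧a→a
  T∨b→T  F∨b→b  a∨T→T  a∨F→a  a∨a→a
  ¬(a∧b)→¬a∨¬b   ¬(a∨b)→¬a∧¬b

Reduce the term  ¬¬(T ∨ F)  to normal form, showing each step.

Answer: normal form = T  (in 2 steps)

Working:
  start: ¬¬(T ∨ F)
  [1] T ∨ F
  [2] T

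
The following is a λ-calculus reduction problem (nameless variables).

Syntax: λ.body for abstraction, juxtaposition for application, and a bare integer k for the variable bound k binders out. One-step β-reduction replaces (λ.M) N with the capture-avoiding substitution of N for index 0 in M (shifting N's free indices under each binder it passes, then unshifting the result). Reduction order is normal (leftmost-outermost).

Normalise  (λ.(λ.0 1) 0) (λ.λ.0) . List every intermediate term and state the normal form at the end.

Answer: normal form = λ.0  (in 3 steps)

Derivation:
  start: (λ.(λ.0 1) 0) (λ.λ.0)
  →1  (λ.0 (λ.λ.0)) (λ.λ.0)
  →2  (λ.λ.0) (λ.λ.0)
  →3  λ.0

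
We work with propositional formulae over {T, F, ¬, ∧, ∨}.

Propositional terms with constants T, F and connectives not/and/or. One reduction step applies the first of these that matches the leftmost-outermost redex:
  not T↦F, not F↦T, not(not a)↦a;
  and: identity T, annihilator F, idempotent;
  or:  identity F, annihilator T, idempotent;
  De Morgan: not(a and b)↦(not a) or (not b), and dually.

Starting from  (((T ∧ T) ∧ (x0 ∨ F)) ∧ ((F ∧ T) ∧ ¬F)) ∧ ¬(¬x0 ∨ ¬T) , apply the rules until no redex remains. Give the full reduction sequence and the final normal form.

Answer: normal form = F  (in 7 steps)

Derivation:
  start: (((T ∧ T) ∧ (x0 ∨ F)) ∧ ((F ∧ T) ∧ ¬F)) ∧ ¬(¬x0 ∨ ¬T)
  →1  ((T ∧ (x0 ∨ F)) ∧ ((F ∧ T) ∧ ¬F)) ∧ ¬(¬x0 ∨ ¬T)
  →2  ((x0 ∨ F) ∧ ((F ∧ T) ∧ ¬F)) ∧ ¬(¬x0 ∨ ¬T)
  →3  (x0 ∧ ((F ∧ T) ∧ ¬F)) ∧ ¬(¬x0 ∨ ¬T)
  →4  (x0 ∧ (F ∧ ¬F)) ∧ ¬(¬x0 ∨ ¬T)
  →5  (x0 ∧ F) ∧ ¬(¬x0 ∨ ¬T)
  →6  F ∧ ¬(¬x0 ∨ ¬T)
  →7  F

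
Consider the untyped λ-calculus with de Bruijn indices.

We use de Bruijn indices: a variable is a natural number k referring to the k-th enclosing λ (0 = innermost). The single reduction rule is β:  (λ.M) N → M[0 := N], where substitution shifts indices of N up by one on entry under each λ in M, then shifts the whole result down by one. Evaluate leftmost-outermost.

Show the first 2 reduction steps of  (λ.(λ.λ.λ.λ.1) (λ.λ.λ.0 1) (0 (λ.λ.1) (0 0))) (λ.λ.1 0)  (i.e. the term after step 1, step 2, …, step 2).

  start: (λ.(λ.λ.λ.λ.1) (λ.λ.λ.0 1) (0 (λ.λ.1) (0 0))) (λ.λ.1 0)
  →1  (λ.λ.λ.λ.1) (λ.λ.λ.0 1) ((λ.λ.1 0) (λ.λ.1) ((λ.λ.1 0) (λ.λ.1 0)))
  →2  (λ.λ.λ.1) ((λ.λ.1 0) (λ.λ.1) ((λ.λ.1 0) (λ.λ.1 0)))

Answer: after 2 steps: (λ.λ.λ.1) ((λ.λ.1 0) (λ.λ.1) ((λ.λ.1 0) (λ.λ.1 0)))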